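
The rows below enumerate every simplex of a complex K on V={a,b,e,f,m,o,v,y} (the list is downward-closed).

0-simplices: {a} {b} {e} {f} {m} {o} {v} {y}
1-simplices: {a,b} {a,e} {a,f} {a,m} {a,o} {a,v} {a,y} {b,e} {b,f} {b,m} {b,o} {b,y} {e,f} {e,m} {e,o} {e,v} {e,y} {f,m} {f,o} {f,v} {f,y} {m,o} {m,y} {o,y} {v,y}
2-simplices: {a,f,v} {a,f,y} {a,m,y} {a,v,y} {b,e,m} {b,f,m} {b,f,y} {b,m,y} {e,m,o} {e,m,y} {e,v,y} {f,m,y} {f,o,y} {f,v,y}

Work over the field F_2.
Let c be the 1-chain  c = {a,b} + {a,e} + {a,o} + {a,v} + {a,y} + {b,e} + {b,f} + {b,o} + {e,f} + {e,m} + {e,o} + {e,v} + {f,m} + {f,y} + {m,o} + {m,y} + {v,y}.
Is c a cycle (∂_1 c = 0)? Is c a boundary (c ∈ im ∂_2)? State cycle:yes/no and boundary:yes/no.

cycle:no boundary:no

n_0=8 n_1=25 n_2=14  [Z2]
∂1: piv[ab,ae,af,am,ao,av,ay] rk=7  ker:be,bf,bm,bo,by,ef,em,eo,ev,ey,fm,fo,fv,fy,mo,my,oy,vy
∂2: piv[afv,afy,amy,avy,bem,bfm,bfy,bmy,emo,emy,evy,foy] rk=12  ker:fmy,fvy
∂1c = {a} + {v}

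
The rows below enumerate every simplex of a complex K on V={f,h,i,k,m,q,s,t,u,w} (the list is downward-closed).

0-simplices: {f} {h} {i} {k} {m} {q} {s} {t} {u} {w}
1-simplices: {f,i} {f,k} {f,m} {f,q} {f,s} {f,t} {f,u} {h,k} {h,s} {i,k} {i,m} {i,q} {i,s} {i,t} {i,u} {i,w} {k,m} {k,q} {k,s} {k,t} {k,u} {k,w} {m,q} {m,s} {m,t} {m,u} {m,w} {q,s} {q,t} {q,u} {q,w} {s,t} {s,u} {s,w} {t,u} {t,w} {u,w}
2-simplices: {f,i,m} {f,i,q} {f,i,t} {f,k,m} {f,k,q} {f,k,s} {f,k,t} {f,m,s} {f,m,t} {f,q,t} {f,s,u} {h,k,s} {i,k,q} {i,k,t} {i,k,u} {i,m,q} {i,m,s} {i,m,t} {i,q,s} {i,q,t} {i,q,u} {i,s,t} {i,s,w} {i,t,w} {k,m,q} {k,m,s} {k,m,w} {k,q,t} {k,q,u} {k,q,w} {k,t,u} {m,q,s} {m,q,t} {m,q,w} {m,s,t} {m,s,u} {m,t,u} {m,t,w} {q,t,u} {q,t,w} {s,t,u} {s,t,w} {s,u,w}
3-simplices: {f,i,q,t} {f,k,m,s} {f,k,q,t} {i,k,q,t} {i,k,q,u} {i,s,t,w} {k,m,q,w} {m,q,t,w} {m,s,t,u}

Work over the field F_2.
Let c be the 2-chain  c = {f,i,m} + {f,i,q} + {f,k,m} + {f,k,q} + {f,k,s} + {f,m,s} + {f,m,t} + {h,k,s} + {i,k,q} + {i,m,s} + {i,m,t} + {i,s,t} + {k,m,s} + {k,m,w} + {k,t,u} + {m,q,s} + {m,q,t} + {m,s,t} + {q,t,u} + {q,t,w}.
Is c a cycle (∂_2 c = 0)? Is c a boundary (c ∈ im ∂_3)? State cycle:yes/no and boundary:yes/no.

n_0=10 n_1=37 n_2=43 n_3=9  [Z2]
∂1: piv[fi,fk,fm,fq,fs,ft,fu,hk,iw] rk=9  ker:hs,ik,im,iq,is,it,iu,km,kq,ks,kt,ku,kw,mq,ms,mt,mu,mw,qs,qt,qu,qw,st,su,sw,tu,tw,uw
∂2: piv[fim,fiq,fit,fkm,fkq,fks,fkt,fms,fmt,fqt,fsu,hks,ikq,iku,imq,ims,iqs,iqu,ist,isw,itw,kmw,kqw,ktu,msu,mtu,mtw,suw] rk=28  ker:ikt,imt,iqt,kmq,kms,kqt,kqu,mqs,mqt,mqw,mst,qtu,qtw,stu,stw
∂3: piv[fiqt,fkms,fkqt,ikqt,ikqu,istw,kmqw,mqtw,mstu] rk=9
∂2c = {f,k} + {f,t} + {h,k} + {h,s} + {i,k} + {i,m} + {k,m} + {k,s} + {k,t} + {k,u} + {k,w} + {m,s} + {m,w} + {q,s} + {q,t} + {q,u} + {q,w} + {t,w}

cycle:no boundary:no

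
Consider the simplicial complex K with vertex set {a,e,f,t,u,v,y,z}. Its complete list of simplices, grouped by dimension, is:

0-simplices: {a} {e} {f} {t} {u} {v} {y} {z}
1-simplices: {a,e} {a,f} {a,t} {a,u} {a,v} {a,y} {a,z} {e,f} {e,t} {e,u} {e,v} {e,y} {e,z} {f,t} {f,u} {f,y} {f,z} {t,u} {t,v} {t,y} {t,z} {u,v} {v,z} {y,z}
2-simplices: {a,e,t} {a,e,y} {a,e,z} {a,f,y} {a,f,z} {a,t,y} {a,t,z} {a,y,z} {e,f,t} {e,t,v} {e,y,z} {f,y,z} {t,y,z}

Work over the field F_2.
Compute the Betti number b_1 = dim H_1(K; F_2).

n_0=8 n_1=24 n_2=13  [Z2]
∂1: piv[ae,af,at,au,av,ay,az] rk=7  ker:ef,et,eu,ev,ey,ez,ft,fu,fy,fz,tu,tv,ty,tz,uv,vz,yz
∂2: piv[aet,aey,aez,afy,afz,aty,atz,ayz,eft,etv] rk=10  ker:eyz,fyz,tyz
b_1=(24−7)−10=7

b_1=7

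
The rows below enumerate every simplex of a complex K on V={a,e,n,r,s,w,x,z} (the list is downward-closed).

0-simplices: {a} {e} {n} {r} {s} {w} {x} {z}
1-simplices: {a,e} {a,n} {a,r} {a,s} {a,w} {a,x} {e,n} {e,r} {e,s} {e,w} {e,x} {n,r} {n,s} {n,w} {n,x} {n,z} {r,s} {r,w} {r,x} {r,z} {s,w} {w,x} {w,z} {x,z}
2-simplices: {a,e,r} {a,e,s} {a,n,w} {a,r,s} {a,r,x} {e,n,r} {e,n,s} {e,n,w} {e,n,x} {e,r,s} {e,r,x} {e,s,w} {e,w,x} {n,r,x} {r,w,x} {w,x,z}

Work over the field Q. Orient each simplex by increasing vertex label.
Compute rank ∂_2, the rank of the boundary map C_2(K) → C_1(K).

rank∂_2=14

n_0=8 n_1=24 n_2=16  [Q]
∂1: piv[ae,an,ar,as,aw,ax,nz] rk=7  ker:en,er,es,ew,ex,nr,ns,nw,nx,rs,rw,rx,rz,sw,wx,wz,xz
∂2: piv[aer,aes,anw,ars,arx,enr,ens,enw,enx,erx,esw,ewx,rwx,wxz] rk=14  ker:ers,nrx
rk∂_2=14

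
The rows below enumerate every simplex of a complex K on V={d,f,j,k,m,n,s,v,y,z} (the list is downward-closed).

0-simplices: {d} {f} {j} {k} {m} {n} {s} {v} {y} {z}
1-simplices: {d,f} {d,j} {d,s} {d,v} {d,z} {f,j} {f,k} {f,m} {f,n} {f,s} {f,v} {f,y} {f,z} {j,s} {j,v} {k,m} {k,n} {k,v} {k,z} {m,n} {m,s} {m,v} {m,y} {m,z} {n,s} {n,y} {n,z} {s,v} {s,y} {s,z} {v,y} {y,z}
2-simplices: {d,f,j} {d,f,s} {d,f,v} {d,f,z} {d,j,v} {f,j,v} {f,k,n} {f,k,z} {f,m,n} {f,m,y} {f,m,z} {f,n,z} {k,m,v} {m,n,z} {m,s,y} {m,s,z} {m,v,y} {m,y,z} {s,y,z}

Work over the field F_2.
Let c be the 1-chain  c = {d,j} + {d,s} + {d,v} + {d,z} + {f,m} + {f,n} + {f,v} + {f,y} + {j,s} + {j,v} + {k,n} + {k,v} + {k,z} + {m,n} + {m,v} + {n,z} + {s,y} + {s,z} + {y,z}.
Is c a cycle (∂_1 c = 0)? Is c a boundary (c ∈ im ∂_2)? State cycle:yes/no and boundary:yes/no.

n_0=10 n_1=32 n_2=19  [Z2]
∂1: piv[df,dj,ds,dv,dz,fk,fm,fn,fy] rk=9  ker:fj,fs,fv,fz,js,jv,km,kn,kv,kz,mn,ms,mv,my,mz,ns,ny,nz,sv,sy,sz,vy,yz
∂2: piv[dfj,dfs,dfv,dfz,djv,fkn,fkz,fmn,fmy,fmz,fnz,kmv,msy,msz,mvy,myz] rk=16  ker:fjv,mnz,syz
∂1c = {j} + {k} + {m} + {v} + {y} + {z}

cycle:no boundary:no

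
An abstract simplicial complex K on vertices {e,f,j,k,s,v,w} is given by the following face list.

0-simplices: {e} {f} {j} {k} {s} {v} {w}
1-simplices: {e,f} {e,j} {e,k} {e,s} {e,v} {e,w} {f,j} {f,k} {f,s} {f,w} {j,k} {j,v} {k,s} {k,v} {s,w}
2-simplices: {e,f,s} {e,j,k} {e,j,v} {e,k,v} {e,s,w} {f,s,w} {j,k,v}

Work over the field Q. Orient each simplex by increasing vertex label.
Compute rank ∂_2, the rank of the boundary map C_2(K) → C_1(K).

n_0=7 n_1=15 n_2=7  [Q]
∂1: piv[ef,ej,ek,es,ev,ew] rk=6  ker:fj,fk,fs,fw,jk,jv,ks,kv,sw
∂2: piv[efs,ejk,ejv,ekv,esw,fsw] rk=6  ker:jkv
rk∂_2=6

rank∂_2=6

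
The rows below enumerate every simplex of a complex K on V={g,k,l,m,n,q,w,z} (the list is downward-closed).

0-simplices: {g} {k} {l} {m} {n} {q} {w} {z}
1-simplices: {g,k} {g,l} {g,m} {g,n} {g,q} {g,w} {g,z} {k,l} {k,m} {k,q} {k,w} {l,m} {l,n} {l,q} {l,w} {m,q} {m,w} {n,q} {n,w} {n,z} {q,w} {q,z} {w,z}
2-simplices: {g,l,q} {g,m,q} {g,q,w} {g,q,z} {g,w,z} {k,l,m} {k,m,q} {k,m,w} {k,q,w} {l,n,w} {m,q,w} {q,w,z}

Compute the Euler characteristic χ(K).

χ(K)=-3

n_0=8 n_1=23 n_2=12
χ=+8−23+12=-3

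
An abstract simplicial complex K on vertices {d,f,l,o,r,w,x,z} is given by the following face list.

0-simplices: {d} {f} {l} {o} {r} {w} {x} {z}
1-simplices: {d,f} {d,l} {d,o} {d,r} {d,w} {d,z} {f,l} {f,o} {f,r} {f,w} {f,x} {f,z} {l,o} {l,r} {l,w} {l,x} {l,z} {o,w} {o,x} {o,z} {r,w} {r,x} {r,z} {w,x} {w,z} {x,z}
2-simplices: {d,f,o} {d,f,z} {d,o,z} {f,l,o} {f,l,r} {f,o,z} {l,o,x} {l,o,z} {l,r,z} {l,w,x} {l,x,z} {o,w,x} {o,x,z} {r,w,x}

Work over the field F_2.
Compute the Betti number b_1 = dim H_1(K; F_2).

n_0=8 n_1=26 n_2=14  [Z2]
∂1: piv[df,dl,do,dr,dw,dz,fx] rk=7  ker:fl,fo,fr,fw,fz,lo,lr,lw,lx,lz,ow,ox,oz,rw,rx,rz,wx,wz,xz
∂2: piv[dfo,dfz,doz,flo,flr,lox,loz,lrz,lwx,lxz,owx,rwx] rk=12  ker:foz,oxz
b_1=(26−7)−12=7

b_1=7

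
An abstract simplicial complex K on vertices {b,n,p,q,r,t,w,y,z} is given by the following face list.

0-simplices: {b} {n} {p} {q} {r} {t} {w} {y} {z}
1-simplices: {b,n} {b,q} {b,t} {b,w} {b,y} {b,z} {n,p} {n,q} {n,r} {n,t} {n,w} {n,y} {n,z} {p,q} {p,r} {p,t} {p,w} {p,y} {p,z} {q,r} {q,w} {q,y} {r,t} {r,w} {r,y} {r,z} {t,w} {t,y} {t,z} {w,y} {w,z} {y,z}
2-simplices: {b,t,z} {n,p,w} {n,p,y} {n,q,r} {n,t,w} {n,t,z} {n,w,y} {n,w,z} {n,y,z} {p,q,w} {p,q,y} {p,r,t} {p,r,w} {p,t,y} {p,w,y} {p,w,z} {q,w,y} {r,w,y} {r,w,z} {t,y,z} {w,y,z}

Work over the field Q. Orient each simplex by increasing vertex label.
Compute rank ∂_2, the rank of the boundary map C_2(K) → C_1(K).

rank∂_2=18

n_0=9 n_1=32 n_2=21  [Q]
∂1: piv[bn,bq,bt,bw,by,bz,np,nr] rk=8  ker:nq,nt,nw,ny,nz,pq,pr,pt,pw,py,pz,qr,qw,qy,rt,rw,ry,rz,tw,ty,tz,wy,wz,yz
∂2: piv[btz,npw,npy,nqr,ntw,ntz,nwy,nwz,nyz,pqw,pqy,prt,prw,pty,pwz,rwy,rwz,tyz] rk=18  ker:pwy,qwy,wyz
rk∂_2=18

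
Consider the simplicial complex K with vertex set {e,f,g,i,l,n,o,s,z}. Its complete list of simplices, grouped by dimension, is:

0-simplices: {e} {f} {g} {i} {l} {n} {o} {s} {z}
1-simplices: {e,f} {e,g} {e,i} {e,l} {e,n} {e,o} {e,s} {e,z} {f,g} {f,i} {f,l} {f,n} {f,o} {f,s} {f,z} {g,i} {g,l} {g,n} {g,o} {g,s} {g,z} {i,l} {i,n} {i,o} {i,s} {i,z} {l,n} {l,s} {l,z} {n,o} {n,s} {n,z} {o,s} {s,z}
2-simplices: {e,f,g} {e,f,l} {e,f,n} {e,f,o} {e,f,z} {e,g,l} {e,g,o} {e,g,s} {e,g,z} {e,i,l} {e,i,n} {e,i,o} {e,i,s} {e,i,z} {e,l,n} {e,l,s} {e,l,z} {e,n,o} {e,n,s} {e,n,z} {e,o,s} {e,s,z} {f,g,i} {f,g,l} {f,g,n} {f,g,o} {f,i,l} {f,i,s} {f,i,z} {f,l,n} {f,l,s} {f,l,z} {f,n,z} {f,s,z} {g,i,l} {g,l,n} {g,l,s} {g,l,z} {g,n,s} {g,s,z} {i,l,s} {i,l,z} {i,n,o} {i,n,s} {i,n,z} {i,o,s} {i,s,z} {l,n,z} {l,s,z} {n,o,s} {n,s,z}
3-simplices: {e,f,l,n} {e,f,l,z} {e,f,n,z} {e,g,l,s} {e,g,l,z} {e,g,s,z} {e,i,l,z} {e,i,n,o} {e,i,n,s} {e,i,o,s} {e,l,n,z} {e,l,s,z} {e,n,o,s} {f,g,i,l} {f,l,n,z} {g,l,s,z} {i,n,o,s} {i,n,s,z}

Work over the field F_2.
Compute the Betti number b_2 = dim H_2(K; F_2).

n_0=9 n_1=34 n_2=51 n_3=18  [Z2]
∂1: piv[ef,eg,ei,el,en,eo,es,ez] rk=8  ker:fg,fi,fl,fn,fo,fs,fz,gi,gl,gn,go,gs,gz,il,in,io,is,iz,ln,ls,lz,no,ns,nz,os,sz
∂2: piv[efg,efl,efn,efo,efz,egl,ego,egs,egz,eil,ein,eio,eis,eiz,eln,els,elz,eno,ens,enz,eos,esz,fgi,fgn,fil,fis] rk=26  ker:fgl,fgo,fiz,fln,fls,flz,fnz,fsz,gil,gln,gls,glz,gns,gsz,ils,ilz,ino,ins,inz,ios,isz,lnz,lsz,nos,nsz
∂3: piv[efln,eflz,efnz,egls,eglz,egsz,eilz,eino,eins,eios,elnz,elsz,enos,fgil,insz] rk=15  ker:flnz,glsz,inos
b_2=(51−26)−15=10

b_2=10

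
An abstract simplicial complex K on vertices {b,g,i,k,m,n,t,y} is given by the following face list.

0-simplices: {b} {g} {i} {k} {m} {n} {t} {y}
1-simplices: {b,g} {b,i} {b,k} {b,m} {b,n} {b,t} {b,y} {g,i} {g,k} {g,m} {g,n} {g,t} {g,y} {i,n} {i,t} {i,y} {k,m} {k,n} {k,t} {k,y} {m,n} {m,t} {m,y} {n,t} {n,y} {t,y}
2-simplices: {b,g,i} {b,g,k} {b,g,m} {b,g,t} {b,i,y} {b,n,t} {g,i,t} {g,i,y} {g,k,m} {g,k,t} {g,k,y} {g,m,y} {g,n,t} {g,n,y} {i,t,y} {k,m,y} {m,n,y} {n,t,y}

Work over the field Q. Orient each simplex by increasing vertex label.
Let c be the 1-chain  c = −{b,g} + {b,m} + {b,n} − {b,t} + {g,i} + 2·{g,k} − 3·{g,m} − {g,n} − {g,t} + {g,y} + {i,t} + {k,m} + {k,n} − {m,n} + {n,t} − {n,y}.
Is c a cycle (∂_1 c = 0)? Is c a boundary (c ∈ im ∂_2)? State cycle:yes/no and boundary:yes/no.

n_0=8 n_1=26 n_2=18  [Q]
∂1: piv[bg,bi,bk,bm,bn,bt,by] rk=7  ker:gi,gk,gm,gn,gt,gy,in,it,iy,km,kn,kt,ky,mn,mt,my,nt,ny,ty
∂2: piv[bgi,bgk,bgm,bgt,biy,bnt,git,giy,gkm,gkt,gky,gmy,gnt,gny,ity,mny] rk=16  ker:kmy,nty
∂1c = 0
c vs im∂2: residual ≠ 0 ⇒ not boundary

cycle:yes boundary:no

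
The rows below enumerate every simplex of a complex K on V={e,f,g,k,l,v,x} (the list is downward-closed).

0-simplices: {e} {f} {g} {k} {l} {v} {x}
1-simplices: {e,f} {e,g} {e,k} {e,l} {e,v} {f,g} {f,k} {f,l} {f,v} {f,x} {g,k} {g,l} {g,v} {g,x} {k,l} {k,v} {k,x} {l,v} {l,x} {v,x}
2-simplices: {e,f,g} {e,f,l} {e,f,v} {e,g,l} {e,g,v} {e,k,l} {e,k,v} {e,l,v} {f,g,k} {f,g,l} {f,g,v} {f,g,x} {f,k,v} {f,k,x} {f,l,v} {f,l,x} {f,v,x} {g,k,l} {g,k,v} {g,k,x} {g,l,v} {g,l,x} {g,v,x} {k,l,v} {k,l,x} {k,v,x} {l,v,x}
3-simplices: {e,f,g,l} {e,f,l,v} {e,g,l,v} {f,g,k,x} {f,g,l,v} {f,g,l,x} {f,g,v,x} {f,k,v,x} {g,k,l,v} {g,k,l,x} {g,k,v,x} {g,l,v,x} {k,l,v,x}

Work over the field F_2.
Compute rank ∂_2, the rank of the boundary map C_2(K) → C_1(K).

rank∂_2=14

n_0=7 n_1=20 n_2=27 n_3=13  [Z2]
∂1: piv[ef,eg,ek,el,ev,fx] rk=6  ker:fg,fk,fl,fv,gk,gl,gv,gx,kl,kv,kx,lv,lx,vx
∂2: piv[efg,efl,efv,egl,egv,ekl,ekv,elv,fgk,fgx,fkv,fkx,flx,fvx] rk=14  ker:fgl,fgv,flv,gkl,gkv,gkx,glv,glx,gvx,klv,klx,kvx,lvx
∂3: piv[efgl,eflv,eglv,fgkx,fglv,fglx,fgvx,fkvx,gklv,gklx,gkvx,glvx] rk=12  ker:klvx
rk∂_2=14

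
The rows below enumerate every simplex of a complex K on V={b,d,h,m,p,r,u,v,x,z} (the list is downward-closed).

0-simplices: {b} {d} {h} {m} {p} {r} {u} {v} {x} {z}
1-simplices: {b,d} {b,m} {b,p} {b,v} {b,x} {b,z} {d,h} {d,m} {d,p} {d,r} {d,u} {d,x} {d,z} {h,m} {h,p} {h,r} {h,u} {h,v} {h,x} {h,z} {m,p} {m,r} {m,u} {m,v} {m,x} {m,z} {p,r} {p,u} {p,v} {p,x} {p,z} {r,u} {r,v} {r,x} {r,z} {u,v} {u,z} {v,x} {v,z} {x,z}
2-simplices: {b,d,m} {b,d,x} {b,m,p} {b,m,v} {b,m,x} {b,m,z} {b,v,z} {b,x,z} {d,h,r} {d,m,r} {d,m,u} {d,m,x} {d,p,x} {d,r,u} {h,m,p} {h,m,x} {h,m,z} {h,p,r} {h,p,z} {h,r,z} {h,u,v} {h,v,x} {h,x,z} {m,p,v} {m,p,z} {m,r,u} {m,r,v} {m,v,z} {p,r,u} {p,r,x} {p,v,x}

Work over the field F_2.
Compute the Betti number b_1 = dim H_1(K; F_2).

b_1=5

n_0=10 n_1=40 n_2=31  [Z2]
∂1: piv[bd,bm,bp,bv,bx,bz,dh,dr,du] rk=9  ker:dm,dp,dx,dz,hm,hp,hr,hu,hv,hx,hz,mp,mr,mu,mv,mx,mz,pr,pu,pv,px,pz,ru,rv,rx,rz,uv,uz,vx,vz,xz
∂2: piv[bdm,bdx,bmp,bmv,bmx,bmz,bvz,bxz,dhr,dmr,dmu,dpx,dru,hmp,hmx,hmz,hpr,hpz,hrz,huv,hvx,mpv,mrv,pru,prx,pvx] rk=26  ker:dmx,hxz,mpz,mru,mvz
b_1=(40−9)−26=5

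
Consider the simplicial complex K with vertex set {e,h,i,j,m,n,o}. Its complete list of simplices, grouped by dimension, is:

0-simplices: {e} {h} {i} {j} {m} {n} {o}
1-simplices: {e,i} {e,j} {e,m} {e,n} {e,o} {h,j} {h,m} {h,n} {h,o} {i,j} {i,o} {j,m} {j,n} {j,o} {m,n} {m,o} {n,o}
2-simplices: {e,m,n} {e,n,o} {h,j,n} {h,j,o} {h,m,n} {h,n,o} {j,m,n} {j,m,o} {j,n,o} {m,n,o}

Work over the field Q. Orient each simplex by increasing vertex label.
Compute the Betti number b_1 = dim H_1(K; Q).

n_0=7 n_1=17 n_2=10  [Q]
∂1: piv[ei,ej,em,en,eo,hj] rk=6  ker:hm,hn,ho,ij,io,jm,jn,jo,mn,mo,no
∂2: piv[emn,eno,hjn,hjo,hmn,hno,jmn,jmo] rk=8  ker:jno,mno
b_1=(17−6)−8=3

b_1=3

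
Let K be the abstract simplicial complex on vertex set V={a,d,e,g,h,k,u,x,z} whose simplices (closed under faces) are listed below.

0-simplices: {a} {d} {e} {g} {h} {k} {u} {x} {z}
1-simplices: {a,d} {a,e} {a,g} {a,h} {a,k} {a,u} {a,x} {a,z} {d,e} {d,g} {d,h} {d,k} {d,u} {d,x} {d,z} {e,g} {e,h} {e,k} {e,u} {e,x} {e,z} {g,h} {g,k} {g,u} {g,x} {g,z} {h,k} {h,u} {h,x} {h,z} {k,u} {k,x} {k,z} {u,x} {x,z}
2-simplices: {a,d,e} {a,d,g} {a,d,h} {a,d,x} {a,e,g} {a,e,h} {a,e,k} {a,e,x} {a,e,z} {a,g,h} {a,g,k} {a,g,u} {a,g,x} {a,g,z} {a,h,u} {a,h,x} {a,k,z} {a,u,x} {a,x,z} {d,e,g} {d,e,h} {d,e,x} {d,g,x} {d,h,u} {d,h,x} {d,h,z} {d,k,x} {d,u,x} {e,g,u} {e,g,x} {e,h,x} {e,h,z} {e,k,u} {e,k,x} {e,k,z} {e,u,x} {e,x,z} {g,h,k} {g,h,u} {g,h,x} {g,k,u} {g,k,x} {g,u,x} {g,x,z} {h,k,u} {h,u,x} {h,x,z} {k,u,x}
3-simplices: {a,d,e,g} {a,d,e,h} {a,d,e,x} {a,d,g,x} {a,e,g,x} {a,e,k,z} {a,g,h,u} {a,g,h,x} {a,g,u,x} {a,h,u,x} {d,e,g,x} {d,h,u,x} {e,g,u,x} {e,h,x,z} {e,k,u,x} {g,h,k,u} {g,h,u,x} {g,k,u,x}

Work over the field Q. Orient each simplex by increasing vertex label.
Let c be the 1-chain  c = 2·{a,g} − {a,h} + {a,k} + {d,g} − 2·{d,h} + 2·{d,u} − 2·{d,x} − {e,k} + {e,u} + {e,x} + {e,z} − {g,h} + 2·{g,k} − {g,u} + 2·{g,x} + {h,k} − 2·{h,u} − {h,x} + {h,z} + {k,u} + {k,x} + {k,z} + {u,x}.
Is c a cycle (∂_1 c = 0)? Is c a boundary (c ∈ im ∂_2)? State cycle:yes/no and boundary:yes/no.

n_0=9 n_1=35 n_2=48 n_3=18  [Q]
∂1: piv[ad,ae,ag,ah,ak,au,ax,az] rk=8  ker:de,dg,dh,dk,du,dx,dz,eg,eh,ek,eu,ex,ez,gh,gk,gu,gx,gz,hk,hu,hx,hz,ku,kx,kz,ux,xz
∂2: piv[ade,adg,adh,adx,aeg,aeh,aek,aex,aez,agh,agk,agu,agx,agz,ahu,ahx,akz,aux,axz,dhu,dhz,dkx,egu,ehz,eku,ekx,ghk] rk=27  ker:deg,deh,dex,dgx,dhx,dux,egx,ehx,ekz,eux,exz,ghu,ghx,gku,gkx,gux,gxz,hku,hux,hxz,kux
∂3: piv[adeg,adeh,adex,adgx,aegx,aekz,aghu,aghx,agux,ahux,dhux,egux,ehxz,ekux,ghku,gkux] rk=16  ker:degx,ghux
∂1c = −2·{a} + {d} − 2·{e} + {g} − 3·{h} + 2·{x} + 3·{z}

cycle:no boundary:no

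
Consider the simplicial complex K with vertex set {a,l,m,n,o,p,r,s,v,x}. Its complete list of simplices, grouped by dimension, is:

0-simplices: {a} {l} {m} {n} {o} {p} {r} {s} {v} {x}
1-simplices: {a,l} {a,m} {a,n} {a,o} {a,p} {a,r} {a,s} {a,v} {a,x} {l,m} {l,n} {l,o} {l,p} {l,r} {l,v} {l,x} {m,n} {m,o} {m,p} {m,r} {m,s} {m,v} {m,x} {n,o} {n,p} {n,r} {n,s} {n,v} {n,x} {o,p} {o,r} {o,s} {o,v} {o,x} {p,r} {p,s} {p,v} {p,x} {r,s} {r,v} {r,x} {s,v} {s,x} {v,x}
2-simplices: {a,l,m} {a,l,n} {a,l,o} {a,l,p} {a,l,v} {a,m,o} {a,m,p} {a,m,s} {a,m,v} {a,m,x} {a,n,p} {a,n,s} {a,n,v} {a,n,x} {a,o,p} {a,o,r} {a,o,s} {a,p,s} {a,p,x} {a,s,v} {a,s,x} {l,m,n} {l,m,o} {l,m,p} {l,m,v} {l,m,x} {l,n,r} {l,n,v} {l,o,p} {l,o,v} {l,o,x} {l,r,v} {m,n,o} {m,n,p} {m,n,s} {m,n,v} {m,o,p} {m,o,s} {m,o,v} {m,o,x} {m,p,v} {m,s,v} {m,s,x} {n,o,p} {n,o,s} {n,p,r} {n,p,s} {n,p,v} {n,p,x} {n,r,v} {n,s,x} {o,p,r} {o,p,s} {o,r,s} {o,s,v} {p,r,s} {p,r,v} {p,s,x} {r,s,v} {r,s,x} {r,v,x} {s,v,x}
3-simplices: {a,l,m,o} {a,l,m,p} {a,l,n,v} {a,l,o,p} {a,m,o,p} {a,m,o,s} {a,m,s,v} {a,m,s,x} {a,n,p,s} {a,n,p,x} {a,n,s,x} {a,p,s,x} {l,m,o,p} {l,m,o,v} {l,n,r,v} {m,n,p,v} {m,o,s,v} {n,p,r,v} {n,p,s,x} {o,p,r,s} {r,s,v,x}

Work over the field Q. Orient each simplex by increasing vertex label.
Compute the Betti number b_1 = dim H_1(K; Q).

n_0=10 n_1=44 n_2=62 n_3=21  [Q]
∂1: piv[al,am,an,ao,ap,ar,as,av,ax] rk=9  ker:lm,ln,lo,lp,lr,lv,lx,mn,mo,mp,mr,ms,mv,mx,no,np,nr,ns,nv,nx,op,or,os,ov,ox,pr,ps,pv,px,rs,rv,rx,sv,sx,vx
∂2: piv[alm,aln,alo,alp,alv,amo,amp,ams,amv,amx,anp,ans,anv,anx,aop,aor,aos,aps,apx,asv,asx,lmn,lmx,lnr,lov,lox,lrv,mno,mpv,npr,opr,ors,rsx,rvx] rk=34  ker:lmo,lmp,lmv,lnv,lop,mnp,mns,mnv,mop,mos,mov,mox,msv,msx,nop,nos,nps,npv,npx,nrv,nsx,ops,osv,prs,prv,psx,rsv,svx
∂3: piv[almo,almp,alnv,alop,amop,amos,amsv,amsx,anps,anpx,ansx,apsx,lmov,lnrv,mnpv,mosv,nprv,oprs,rsvx] rk=19  ker:lmop,npsx
b_1=(44−9)−34=1

b_1=1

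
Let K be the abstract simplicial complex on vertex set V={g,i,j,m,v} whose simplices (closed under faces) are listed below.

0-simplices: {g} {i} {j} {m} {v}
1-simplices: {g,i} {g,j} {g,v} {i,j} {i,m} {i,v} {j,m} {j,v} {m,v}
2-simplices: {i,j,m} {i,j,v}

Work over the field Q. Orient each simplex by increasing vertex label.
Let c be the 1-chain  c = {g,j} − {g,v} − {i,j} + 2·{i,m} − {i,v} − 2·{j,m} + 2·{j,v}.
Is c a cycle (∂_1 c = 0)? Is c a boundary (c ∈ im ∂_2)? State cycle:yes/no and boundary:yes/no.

n_0=5 n_1=9 n_2=2  [Q]
∂1: piv[gi,gj,gv,im] rk=4  ker:ij,iv,jm,jv,mv
∂2: piv[ijm,ijv] rk=2
∂1c = 0
c vs im∂2: residual ≠ 0 ⇒ not boundary

cycle:yes boundary:no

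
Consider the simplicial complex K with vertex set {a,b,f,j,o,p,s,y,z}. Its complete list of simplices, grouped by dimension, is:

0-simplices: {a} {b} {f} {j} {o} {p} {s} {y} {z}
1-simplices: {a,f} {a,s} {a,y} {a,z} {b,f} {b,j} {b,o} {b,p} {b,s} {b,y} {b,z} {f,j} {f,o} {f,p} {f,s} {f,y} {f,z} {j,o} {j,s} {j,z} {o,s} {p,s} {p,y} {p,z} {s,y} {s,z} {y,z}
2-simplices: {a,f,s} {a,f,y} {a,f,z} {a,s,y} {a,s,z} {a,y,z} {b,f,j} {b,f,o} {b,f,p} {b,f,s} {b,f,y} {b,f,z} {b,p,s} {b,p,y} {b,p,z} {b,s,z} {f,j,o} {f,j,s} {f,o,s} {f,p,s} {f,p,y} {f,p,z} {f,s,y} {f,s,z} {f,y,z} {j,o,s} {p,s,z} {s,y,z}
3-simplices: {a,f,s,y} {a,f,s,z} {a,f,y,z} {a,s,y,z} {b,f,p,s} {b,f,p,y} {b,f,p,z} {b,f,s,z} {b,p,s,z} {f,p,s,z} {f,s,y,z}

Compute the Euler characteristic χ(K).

χ(K)=-1

n_0=9 n_1=27 n_2=28 n_3=11
χ=+9−27+28−11=-1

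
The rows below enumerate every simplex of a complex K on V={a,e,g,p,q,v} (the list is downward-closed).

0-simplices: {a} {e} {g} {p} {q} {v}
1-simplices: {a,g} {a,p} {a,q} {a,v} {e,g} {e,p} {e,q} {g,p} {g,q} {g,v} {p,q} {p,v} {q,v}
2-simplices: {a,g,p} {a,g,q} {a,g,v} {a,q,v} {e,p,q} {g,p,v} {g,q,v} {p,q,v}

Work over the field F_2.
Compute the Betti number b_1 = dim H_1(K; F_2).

n_0=6 n_1=13 n_2=8  [Z2]
∂1: piv[ag,ap,aq,av,eg] rk=5  ker:ep,eq,gp,gq,gv,pq,pv,qv
∂2: piv[agp,agq,agv,aqv,epq,gpv,pqv] rk=7  ker:gqv
b_1=(13−5)−7=1

b_1=1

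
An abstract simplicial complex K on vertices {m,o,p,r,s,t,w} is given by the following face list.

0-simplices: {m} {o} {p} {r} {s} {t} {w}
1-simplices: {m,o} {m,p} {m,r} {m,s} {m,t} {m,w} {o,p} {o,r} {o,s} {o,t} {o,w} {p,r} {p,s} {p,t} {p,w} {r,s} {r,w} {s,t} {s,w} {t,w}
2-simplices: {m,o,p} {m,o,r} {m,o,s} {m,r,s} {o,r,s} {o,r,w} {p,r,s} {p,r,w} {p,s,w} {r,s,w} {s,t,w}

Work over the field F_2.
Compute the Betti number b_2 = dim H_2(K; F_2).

b_2=2

n_0=7 n_1=20 n_2=11  [Z2]
∂1: piv[mo,mp,mr,ms,mt,mw] rk=6  ker:op,or,os,ot,ow,pr,ps,pt,pw,rs,rw,st,sw,tw
∂2: piv[mop,mor,mos,mrs,orw,prs,prw,psw,stw] rk=9  ker:ors,rsw
b_2=(11−9)−0=2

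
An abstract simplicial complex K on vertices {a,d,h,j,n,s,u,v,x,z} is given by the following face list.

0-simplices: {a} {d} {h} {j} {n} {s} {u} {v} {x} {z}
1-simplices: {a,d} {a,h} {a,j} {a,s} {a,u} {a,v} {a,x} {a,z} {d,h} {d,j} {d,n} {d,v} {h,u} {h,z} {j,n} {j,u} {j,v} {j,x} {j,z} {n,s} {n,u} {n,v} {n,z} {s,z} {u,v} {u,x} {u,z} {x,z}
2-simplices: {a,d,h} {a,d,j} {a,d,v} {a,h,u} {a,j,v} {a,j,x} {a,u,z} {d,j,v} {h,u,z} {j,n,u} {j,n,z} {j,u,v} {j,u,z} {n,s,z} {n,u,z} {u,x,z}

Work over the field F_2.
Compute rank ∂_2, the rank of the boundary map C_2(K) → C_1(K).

rank∂_2=14

n_0=10 n_1=28 n_2=16  [Z2]
∂1: piv[ad,ah,aj,as,au,av,ax,az,dn] rk=9  ker:dh,dj,dv,hu,hz,jn,ju,jv,jx,jz,ns,nu,nv,nz,sz,uv,ux,uz,xz
∂2: piv[adh,adj,adv,ahu,ajv,ajx,auz,huz,jnu,jnz,juv,juz,nsz,uxz] rk=14  ker:djv,nuz
rk∂_2=14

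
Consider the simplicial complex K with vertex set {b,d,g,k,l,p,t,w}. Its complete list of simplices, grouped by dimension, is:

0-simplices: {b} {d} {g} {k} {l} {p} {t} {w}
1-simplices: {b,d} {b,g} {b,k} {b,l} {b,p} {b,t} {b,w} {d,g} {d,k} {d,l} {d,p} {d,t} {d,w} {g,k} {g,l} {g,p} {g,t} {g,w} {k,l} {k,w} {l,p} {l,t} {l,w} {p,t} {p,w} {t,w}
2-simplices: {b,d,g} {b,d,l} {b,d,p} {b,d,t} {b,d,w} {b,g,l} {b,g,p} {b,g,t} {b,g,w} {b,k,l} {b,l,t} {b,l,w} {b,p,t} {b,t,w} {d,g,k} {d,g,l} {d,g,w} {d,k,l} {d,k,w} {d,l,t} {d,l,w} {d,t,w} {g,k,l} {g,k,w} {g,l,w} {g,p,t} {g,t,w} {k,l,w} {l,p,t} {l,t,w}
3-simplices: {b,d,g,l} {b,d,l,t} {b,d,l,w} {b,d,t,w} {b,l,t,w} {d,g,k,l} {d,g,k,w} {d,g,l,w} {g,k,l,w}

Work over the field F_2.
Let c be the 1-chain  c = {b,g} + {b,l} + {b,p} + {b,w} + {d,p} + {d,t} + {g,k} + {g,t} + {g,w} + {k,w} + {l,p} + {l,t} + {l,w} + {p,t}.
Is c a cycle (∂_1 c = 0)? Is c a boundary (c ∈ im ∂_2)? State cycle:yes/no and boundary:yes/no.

cycle:yes boundary:yes

n_0=8 n_1=26 n_2=30 n_3=9  [Z2]
∂1: piv[bd,bg,bk,bl,bp,bt,bw] rk=7  ker:dg,dk,dl,dp,dt,dw,gk,gl,gp,gt,gw,kl,kw,lp,lt,lw,pt,pw,tw
∂2: piv[bdg,bdl,bdp,bdt,bdw,bgl,bgp,bgt,bgw,bkl,blt,blw,bpt,btw,dgk,dkl,dkw,lpt] rk=18  ker:dgl,dgw,dlt,dlw,dtw,gkl,gkw,glw,gpt,gtw,klw,ltw
∂3: piv[bdgl,bdlt,bdlw,bdtw,bltw,dgkl,dgkw,dglw,gklw] rk=9
∂1c = 0
c vs im∂2: reduces to 0 ⇒ boundary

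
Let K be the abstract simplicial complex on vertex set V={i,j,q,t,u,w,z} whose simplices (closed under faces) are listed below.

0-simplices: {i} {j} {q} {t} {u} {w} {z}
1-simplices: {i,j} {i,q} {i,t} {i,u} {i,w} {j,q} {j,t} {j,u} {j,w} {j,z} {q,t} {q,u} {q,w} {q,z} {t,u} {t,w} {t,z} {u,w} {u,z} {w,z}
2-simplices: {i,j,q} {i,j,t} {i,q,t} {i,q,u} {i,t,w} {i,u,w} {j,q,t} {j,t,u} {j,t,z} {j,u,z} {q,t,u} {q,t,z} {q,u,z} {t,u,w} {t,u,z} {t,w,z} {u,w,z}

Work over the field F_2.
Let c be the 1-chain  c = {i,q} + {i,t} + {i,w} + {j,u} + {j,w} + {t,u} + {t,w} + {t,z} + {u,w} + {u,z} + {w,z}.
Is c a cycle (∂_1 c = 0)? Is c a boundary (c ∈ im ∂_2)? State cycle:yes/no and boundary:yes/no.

cycle:no boundary:no

n_0=7 n_1=20 n_2=17  [Z2]
∂1: piv[ij,iq,it,iu,iw,jz] rk=6  ker:jq,jt,ju,jw,qt,qu,qw,qz,tu,tw,tz,uw,uz,wz
∂2: piv[ijq,ijt,iqt,iqu,itw,iuw,jtu,jtz,juz,qtu,qtz,twz] rk=12  ker:jqt,quz,tuw,tuz,uwz
∂1c = {i} + {q} + {w} + {z}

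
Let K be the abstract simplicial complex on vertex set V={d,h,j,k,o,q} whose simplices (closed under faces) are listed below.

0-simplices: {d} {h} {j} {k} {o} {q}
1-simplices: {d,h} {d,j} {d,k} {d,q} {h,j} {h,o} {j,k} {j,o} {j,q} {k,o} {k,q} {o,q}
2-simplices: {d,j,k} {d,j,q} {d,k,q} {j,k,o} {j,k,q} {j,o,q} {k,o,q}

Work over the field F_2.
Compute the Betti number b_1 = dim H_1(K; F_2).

b_1=2

n_0=6 n_1=12 n_2=7  [Z2]
∂1: piv[dh,dj,dk,dq,ho] rk=5  ker:hj,jk,jo,jq,ko,kq,oq
∂2: piv[djk,djq,dkq,jko,joq] rk=5  ker:jkq,koq
b_1=(12−5)−5=2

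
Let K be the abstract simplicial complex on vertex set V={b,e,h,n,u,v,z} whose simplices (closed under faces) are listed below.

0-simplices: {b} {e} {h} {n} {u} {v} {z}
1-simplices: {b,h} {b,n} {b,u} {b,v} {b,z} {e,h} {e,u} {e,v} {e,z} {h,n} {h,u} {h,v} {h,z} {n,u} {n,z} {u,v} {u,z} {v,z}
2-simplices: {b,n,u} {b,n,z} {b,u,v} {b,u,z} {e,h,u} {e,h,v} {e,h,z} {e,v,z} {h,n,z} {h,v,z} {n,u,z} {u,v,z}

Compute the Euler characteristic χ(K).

χ(K)=1

n_0=7 n_1=18 n_2=12
χ=+7−18+12=1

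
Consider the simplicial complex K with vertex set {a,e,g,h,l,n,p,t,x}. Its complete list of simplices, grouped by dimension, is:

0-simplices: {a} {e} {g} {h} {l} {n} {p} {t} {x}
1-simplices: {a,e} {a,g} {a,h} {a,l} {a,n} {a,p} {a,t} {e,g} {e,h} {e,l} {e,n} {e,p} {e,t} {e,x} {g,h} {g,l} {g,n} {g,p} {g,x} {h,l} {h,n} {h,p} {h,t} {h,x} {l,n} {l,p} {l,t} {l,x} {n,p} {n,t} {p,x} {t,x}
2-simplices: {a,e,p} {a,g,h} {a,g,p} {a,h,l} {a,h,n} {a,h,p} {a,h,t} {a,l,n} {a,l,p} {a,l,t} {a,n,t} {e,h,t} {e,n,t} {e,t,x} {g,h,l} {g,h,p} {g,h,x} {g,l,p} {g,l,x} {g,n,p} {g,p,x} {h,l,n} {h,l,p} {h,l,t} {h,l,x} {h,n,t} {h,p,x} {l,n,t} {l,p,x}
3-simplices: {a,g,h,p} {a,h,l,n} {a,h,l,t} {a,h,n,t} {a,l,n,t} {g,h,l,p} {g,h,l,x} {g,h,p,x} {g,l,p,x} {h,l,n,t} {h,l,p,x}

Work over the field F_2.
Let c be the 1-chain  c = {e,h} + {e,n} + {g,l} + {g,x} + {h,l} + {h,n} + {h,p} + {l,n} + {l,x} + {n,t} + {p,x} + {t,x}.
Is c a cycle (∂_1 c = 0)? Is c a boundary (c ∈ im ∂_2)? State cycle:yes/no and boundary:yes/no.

cycle:yes boundary:no

n_0=9 n_1=32 n_2=29 n_3=11  [Z2]
∂1: piv[ae,ag,ah,al,an,ap,at,ex] rk=8  ker:eg,eh,el,en,ep,et,gh,gl,gn,gp,gx,hl,hn,hp,ht,hx,ln,lp,lt,lx,np,nt,px,tx
∂2: piv[aep,agh,agp,ahl,ahn,ahp,aht,aln,alp,alt,ant,eht,ent,etx,ghl,ghx,glx,gnp,gpx] rk=19  ker:ghp,glp,hln,hlp,hlt,hlx,hnt,hpx,lnt,lpx
∂3: piv[aghp,ahln,ahlt,ahnt,alnt,ghlp,ghlx,ghpx,glpx] rk=9  ker:hlnt,hlpx
∂1c = 0
c vs im∂2: residual ≠ 0 ⇒ not boundary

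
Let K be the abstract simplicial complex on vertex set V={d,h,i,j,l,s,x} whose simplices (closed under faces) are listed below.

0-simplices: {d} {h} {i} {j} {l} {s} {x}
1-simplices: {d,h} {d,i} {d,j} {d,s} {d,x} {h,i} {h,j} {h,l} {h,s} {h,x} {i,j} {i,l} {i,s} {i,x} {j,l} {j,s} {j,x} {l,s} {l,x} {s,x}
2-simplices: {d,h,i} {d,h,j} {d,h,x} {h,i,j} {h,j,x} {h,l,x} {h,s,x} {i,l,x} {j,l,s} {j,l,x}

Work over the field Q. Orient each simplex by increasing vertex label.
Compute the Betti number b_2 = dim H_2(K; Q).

b_2=0

n_0=7 n_1=20 n_2=10  [Q]
∂1: piv[dh,di,dj,ds,dx,hl] rk=6  ker:hi,hj,hs,hx,ij,il,is,ix,jl,js,jx,ls,lx,sx
∂2: piv[dhi,dhj,dhx,hij,hjx,hlx,hsx,ilx,jls,jlx] rk=10
b_2=(10−10)−0=0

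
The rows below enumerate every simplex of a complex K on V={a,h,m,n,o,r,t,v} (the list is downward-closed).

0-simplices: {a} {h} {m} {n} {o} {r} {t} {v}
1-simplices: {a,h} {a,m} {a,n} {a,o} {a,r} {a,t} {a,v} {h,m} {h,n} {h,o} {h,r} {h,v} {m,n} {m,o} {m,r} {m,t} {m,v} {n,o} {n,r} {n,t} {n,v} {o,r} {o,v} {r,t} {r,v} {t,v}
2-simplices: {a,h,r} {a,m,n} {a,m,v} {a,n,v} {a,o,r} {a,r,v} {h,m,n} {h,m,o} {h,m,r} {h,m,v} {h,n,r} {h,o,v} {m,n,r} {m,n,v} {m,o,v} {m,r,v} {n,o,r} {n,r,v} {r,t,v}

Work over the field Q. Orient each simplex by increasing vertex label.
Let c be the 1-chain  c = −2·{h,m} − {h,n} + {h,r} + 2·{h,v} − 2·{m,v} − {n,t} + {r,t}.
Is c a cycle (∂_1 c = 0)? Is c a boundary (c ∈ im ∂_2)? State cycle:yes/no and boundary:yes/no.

cycle:yes boundary:no

n_0=8 n_1=26 n_2=19  [Q]
∂1: piv[ah,am,an,ao,ar,at,av] rk=7  ker:hm,hn,ho,hr,hv,mn,mo,mr,mt,mv,no,nr,nt,nv,or,ov,rt,rv,tv
∂2: piv[ahr,amn,amv,anv,aor,arv,hmn,hmo,hmr,hmv,hnr,hov,mrv,nor,rtv] rk=15  ker:mnr,mnv,mov,nrv
∂1c = 0
c vs im∂2: residual ≠ 0 ⇒ not boundary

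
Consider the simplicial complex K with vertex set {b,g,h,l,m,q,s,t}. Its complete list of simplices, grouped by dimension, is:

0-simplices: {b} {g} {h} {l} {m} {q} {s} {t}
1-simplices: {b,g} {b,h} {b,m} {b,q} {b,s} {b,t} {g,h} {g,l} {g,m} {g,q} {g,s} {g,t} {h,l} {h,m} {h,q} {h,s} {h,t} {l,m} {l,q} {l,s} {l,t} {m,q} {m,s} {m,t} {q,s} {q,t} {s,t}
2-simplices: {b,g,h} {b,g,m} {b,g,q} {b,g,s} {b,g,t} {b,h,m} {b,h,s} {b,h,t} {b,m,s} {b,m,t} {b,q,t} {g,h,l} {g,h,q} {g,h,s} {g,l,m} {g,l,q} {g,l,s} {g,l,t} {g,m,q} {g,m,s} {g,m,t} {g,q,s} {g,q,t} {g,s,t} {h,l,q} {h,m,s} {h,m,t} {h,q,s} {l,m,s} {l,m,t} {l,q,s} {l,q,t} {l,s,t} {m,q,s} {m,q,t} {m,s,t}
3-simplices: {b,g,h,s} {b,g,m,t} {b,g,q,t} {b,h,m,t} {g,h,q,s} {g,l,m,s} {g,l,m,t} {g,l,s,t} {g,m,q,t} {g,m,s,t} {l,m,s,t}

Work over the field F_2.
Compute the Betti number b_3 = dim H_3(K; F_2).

n_0=8 n_1=27 n_2=36 n_3=11  [Z2]
∂1: piv[bg,bh,bm,bq,bs,bt,gl] rk=7  ker:gh,gm,gq,gs,gt,hl,hm,hq,hs,ht,lm,lq,ls,lt,mq,ms,mt,qs,qt,st
∂2: piv[bgh,bgm,bgq,bgs,bgt,bhm,bhs,bht,bms,bmt,bqt,ghl,ghq,glm,glq,gls,glt,gmq,gqs,gst] rk=20  ker:ghs,gms,gmt,gqt,hlq,hms,hmt,hqs,lms,lmt,lqs,lqt,lst,mqs,mqt,mst
∂3: piv[bghs,bgmt,bgqt,bhmt,ghqs,glms,glmt,glst,gmqt,gmst] rk=10  ker:lmst
b_3=(11−10)−0=1

b_3=1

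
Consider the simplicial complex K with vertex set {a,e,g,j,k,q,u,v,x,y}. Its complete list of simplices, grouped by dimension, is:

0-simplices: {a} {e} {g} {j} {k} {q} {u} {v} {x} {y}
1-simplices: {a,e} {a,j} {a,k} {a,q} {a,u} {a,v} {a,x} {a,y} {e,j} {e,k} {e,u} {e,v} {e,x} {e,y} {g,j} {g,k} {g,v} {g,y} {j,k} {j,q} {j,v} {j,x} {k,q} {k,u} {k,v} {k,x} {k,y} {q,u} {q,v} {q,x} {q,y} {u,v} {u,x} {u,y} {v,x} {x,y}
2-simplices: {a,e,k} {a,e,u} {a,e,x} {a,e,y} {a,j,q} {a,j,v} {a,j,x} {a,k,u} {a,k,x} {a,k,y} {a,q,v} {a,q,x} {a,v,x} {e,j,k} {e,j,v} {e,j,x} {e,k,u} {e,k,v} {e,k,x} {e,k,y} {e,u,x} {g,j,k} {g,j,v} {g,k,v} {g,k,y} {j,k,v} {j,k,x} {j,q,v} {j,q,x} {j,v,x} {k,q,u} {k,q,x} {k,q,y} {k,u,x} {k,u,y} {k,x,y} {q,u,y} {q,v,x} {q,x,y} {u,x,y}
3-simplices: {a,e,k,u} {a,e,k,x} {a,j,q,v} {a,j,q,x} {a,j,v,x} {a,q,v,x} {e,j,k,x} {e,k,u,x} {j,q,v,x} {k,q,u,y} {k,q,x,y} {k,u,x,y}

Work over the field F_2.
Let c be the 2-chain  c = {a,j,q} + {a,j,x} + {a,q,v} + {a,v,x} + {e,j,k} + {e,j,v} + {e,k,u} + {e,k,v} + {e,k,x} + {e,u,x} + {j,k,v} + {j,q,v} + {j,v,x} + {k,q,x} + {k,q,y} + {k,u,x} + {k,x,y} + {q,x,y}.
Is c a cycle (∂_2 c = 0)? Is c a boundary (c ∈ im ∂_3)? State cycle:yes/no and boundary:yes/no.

n_0=10 n_1=36 n_2=40 n_3=12  [Z2]
∂1: piv[ae,aj,ak,aq,au,av,ax,ay,gj] rk=9  ker:ej,ek,eu,ev,ex,ey,gk,gv,gy,jk,jq,jv,jx,kq,ku,kv,kx,ky,qu,qv,qx,qy,uv,ux,uy,vx,xy
∂2: piv[aek,aeu,aex,aey,ajq,ajv,ajx,aku,akx,aky,aqv,aqx,avx,ejk,ejv,ejx,ekv,eux,gjk,gjv,gky,kqu,kqx,kqy,kuy,kxy] rk=26  ker:eku,ekx,eky,gkv,jkv,jkx,jqv,jqx,jvx,kux,quy,qvx,qxy,uxy
∂3: piv[aeku,aekx,ajqv,ajqx,ajvx,aqvx,ejkx,ekux,kquy,kqxy,kuxy] rk=11  ker:jqvx
∂2c = 0
c vs im∂3: residual ≠ 0 ⇒ not boundary

cycle:yes boundary:no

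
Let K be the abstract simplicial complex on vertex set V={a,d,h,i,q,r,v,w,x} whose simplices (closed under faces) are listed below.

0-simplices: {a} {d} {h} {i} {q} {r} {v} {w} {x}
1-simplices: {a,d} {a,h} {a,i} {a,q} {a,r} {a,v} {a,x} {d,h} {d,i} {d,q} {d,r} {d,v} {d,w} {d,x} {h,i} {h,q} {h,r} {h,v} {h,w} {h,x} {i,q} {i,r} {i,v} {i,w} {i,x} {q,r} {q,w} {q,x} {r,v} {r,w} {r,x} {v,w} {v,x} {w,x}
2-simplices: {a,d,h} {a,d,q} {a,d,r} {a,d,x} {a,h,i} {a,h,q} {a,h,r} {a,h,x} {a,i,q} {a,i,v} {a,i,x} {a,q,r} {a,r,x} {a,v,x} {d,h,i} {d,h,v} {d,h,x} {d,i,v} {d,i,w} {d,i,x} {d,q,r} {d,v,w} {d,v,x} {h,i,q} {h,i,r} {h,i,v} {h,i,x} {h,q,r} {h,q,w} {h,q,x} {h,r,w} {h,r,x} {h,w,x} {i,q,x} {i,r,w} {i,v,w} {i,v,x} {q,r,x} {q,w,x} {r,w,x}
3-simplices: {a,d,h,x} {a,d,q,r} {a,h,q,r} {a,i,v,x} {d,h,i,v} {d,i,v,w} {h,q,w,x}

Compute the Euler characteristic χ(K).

n_0=9 n_1=34 n_2=40 n_3=7
χ=+9−34+40−7=8

χ(K)=8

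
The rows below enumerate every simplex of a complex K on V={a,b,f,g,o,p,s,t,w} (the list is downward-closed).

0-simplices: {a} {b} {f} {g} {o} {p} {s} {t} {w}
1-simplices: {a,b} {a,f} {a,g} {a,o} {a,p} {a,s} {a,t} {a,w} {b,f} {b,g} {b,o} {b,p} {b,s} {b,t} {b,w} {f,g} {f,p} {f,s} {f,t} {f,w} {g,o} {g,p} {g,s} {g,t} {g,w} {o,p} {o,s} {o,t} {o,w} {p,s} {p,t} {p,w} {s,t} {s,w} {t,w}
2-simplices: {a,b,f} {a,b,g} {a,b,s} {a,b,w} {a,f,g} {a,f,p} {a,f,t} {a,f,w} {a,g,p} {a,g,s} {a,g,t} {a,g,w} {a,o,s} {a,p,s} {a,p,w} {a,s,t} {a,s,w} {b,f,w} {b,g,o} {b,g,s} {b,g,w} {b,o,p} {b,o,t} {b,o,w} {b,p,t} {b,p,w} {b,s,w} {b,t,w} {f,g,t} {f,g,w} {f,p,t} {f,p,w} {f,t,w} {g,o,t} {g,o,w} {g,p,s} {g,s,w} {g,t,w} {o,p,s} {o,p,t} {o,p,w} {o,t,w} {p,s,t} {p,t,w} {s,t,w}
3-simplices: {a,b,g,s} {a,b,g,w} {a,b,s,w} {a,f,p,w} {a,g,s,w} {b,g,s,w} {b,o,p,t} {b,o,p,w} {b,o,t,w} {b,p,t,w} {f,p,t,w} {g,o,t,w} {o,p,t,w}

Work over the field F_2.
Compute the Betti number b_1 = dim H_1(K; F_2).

n_0=9 n_1=35 n_2=45 n_3=13  [Z2]
∂1: piv[ab,af,ag,ao,ap,as,at,aw] rk=8  ker:bf,bg,bo,bp,bs,bt,bw,fg,fp,fs,ft,fw,go,gp,gs,gt,gw,op,os,ot,ow,ps,pt,pw,st,sw,tw
∂2: piv[abf,abg,abs,abw,afg,afp,aft,afw,agp,ags,agt,agw,aos,aps,apw,ast,asw,bgo,bop,bot,bow,bpt,bpw,btw,fpt,ops] rk=26  ker:bfw,bgs,bgw,bsw,fgt,fgw,fpw,ftw,got,gow,gps,gsw,gtw,opt,opw,otw,pst,ptw,stw
∂3: piv[abgs,abgw,absw,afpw,agsw,bopt,bopw,botw,bptw,fptw,gotw] rk=11  ker:bgsw,optw
b_1=(35−8)−26=1

b_1=1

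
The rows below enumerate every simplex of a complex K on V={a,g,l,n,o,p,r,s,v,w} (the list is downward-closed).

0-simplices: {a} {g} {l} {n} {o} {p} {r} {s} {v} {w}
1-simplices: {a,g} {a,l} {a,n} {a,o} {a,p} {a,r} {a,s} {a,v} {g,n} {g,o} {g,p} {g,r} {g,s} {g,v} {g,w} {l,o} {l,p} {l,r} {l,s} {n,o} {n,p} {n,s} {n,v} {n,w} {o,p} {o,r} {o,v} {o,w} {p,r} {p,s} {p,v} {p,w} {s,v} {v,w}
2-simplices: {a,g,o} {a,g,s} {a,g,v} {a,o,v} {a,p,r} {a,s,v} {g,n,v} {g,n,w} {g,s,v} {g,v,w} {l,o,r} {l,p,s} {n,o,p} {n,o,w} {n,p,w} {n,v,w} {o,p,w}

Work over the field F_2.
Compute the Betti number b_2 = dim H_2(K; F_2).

n_0=10 n_1=34 n_2=17  [Z2]
∂1: piv[ag,al,an,ao,ap,ar,as,av,gw] rk=9  ker:gn,go,gp,gr,gs,gv,lo,lp,lr,ls,no,np,ns,nv,nw,op,or,ov,ow,pr,ps,pv,pw,sv,vw
∂2: piv[ago,ags,agv,aov,apr,asv,gnv,gnw,gvw,lor,lps,nop,now,npw] rk=14  ker:gsv,nvw,opw
b_2=(17−14)−0=3

b_2=3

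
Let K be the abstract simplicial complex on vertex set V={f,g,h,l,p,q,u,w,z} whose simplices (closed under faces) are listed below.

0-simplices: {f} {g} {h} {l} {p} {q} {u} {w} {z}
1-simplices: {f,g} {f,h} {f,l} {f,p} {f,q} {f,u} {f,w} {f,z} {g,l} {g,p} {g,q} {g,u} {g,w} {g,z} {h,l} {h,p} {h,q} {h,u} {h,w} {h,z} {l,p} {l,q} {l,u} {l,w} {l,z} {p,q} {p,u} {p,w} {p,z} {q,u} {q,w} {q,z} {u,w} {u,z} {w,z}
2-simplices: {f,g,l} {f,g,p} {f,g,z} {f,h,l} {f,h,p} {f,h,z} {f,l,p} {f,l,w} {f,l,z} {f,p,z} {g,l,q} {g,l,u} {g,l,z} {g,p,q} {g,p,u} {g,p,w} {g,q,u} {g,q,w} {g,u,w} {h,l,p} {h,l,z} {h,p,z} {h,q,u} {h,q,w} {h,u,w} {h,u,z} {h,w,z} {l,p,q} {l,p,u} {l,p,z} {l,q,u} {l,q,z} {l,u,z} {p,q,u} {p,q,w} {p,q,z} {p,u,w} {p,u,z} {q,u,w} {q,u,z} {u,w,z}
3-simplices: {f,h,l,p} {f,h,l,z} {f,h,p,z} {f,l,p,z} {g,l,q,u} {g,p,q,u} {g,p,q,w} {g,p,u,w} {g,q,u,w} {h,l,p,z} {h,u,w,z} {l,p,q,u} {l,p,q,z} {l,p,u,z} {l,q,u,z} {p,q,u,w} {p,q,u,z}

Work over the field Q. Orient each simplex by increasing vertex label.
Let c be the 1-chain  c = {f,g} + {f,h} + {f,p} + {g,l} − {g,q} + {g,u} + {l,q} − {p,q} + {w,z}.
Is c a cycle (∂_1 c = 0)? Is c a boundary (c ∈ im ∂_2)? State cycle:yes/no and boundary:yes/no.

n_0=9 n_1=35 n_2=41 n_3=17  [Q]
∂1: piv[fg,fh,fl,fp,fq,fu,fw,fz] rk=8  ker:gl,gp,gq,gu,gw,gz,hl,hp,hq,hu,hw,hz,lp,lq,lu,lw,lz,pq,pu,pw,pz,qu,qw,qz,uw,uz,wz
∂2: piv[fgl,fgp,fgz,fhl,fhp,fhz,flp,flw,flz,fpz,glq,glu,gpq,gpu,gpw,gqu,gqw,guw,hqu,hqw,huz,hwz,lqz,luz] rk=24  ker:glz,hlp,hlz,hpz,huw,lpq,lpu,lpz,lqu,pqu,pqw,pqz,puw,puz,quw,quz,uwz
∂3: piv[fhlp,fhlz,fhpz,flpz,glqu,gpqu,gpqw,gpuw,gquw,huwz,lpqu,lpqz,lpuz,lquz] rk=14  ker:hlpz,pquw,pquz
∂1c = −3·{f} + {h} + 2·{p} − {q} + {u} − {w} + {z}

cycle:no boundary:no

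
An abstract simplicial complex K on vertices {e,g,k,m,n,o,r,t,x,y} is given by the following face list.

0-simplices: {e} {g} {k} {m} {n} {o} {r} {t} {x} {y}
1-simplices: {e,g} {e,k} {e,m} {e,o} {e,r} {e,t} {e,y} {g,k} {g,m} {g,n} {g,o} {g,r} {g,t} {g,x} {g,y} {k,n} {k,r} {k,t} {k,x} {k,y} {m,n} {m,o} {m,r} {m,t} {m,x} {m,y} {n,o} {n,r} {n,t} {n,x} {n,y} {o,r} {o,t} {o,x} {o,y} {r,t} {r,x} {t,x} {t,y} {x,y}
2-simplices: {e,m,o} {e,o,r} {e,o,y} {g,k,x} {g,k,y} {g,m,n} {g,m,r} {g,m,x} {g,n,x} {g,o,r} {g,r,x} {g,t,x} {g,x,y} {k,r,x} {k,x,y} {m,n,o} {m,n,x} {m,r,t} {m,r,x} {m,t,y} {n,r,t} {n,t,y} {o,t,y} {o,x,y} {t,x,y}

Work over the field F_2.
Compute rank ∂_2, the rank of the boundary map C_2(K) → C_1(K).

n_0=10 n_1=40 n_2=25  [Z2]
∂1: piv[eg,ek,em,eo,er,et,ey,gn,gx] rk=9  ker:gk,gm,go,gr,gt,gy,kn,kr,kt,kx,ky,mn,mo,mr,mt,mx,my,no,nr,nt,nx,ny,or,ot,ox,oy,rt,rx,tx,ty,xy
∂2: piv[emo,eor,eoy,gkx,gky,gmn,gmr,gmx,gnx,gor,grx,gtx,gxy,krx,mno,mrt,mty,nrt,nty,oty,oxy,txy] rk=22  ker:kxy,mnx,mrx
rk∂_2=22

rank∂_2=22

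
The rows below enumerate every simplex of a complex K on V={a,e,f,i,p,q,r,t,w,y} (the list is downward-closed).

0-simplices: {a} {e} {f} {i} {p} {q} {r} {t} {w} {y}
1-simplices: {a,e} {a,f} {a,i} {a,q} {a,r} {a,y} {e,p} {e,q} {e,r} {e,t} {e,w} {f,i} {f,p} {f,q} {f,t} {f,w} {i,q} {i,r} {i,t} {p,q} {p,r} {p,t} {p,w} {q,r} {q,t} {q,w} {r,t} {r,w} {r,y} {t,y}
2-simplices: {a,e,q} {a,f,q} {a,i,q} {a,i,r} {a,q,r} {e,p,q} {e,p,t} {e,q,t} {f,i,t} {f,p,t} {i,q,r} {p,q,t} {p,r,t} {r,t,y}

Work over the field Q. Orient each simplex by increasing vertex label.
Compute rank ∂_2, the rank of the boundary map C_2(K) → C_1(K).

n_0=10 n_1=30 n_2=14  [Q]
∂1: piv[ae,af,ai,aq,ar,ay,ep,et,ew] rk=9  ker:eq,er,fi,fp,fq,ft,fw,iq,ir,it,pq,pr,pt,pw,qr,qt,qw,rt,rw,ry,ty
∂2: piv[aeq,afq,aiq,air,aqr,epq,ept,eqt,fit,fpt,prt,rty] rk=12  ker:iqr,pqt
rk∂_2=12

rank∂_2=12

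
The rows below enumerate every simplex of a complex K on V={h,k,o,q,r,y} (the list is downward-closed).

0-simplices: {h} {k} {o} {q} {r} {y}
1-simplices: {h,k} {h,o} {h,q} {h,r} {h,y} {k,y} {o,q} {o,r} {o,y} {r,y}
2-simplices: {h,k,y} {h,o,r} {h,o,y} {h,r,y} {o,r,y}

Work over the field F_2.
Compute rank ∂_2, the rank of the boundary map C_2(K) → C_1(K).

rank∂_2=4

n_0=6 n_1=10 n_2=5  [Z2]
∂1: piv[hk,ho,hq,hr,hy] rk=5  ker:ky,oq,or,oy,ry
∂2: piv[hky,hor,hoy,hry] rk=4  ker:ory
rk∂_2=4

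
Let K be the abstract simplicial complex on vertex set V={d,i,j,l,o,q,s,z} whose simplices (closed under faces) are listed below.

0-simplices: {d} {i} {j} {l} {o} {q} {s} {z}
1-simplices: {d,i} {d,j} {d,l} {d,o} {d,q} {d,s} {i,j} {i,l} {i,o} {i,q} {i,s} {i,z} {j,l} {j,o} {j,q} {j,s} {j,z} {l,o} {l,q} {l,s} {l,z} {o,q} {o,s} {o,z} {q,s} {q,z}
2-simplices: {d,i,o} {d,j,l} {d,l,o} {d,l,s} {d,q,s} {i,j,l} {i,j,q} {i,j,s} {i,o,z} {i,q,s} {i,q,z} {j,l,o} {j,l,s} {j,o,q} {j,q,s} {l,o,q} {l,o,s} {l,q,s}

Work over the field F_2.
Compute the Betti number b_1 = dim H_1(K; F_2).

n_0=8 n_1=26 n_2=18  [Z2]
∂1: piv[di,dj,dl,do,dq,ds,iz] rk=7  ker:ij,il,io,iq,is,jl,jo,jq,js,jz,lo,lq,ls,lz,oq,os,oz,qs,qz
∂2: piv[dio,djl,dlo,dls,dqs,ijl,ijq,ijs,ioz,iqs,iqz,jlo,jls,joq,loq,los] rk=16  ker:jqs,lqs
b_1=(26−7)−16=3

b_1=3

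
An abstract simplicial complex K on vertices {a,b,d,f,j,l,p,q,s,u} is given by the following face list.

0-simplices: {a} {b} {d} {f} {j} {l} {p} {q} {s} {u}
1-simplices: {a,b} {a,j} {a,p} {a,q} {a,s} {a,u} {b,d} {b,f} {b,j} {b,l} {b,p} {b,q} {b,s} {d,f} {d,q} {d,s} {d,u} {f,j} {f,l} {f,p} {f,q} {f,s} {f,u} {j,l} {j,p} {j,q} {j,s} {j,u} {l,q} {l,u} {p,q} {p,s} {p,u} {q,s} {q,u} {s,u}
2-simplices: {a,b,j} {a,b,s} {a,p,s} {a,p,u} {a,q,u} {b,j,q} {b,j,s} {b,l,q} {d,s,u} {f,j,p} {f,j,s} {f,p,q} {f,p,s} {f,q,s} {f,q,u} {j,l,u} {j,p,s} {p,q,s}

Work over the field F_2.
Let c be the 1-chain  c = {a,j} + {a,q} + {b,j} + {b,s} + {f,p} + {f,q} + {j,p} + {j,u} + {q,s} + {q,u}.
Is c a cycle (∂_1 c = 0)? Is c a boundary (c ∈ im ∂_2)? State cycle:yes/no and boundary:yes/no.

n_0=10 n_1=36 n_2=18  [Z2]
∂1: piv[ab,aj,ap,aq,as,au,bd,bf,bl] rk=9  ker:bj,bp,bq,bs,df,dq,ds,du,fj,fl,fp,fq,fs,fu,jl,jp,jq,js,ju,lq,lu,pq,ps,pu,qs,qu,su
∂2: piv[abj,abs,aps,apu,aqu,bjq,bjs,blq,dsu,fjp,fjs,fpq,fps,fqs,fqu,jlu] rk=16  ker:jps,pqs
∂1c = 0
c vs im∂2: residual ≠ 0 ⇒ not boundary

cycle:yes boundary:no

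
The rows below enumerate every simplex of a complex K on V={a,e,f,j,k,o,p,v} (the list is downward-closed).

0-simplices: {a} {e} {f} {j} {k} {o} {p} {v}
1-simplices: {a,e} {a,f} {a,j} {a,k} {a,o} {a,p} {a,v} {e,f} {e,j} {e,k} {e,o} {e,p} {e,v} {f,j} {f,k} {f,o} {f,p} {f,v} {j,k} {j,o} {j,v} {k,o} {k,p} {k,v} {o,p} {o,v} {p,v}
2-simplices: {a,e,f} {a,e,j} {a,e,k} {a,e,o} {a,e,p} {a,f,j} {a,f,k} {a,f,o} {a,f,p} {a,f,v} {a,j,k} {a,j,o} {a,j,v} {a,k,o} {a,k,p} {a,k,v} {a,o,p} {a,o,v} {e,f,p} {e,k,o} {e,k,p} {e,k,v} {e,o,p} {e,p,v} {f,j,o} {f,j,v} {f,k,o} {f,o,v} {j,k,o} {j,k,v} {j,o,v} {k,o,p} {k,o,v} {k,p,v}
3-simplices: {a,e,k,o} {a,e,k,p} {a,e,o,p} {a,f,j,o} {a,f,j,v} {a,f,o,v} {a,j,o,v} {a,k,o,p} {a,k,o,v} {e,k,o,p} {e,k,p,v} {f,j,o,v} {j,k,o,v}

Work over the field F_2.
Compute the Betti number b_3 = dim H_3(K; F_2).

b_3=2

n_0=8 n_1=27 n_2=34 n_3=13  [Z2]
∂1: piv[ae,af,aj,ak,ao,ap,av] rk=7  ker:ef,ej,ek,eo,ep,ev,fj,fk,fo,fp,fv,jk,jo,jv,ko,kp,kv,op,ov,pv
∂2: piv[aef,aej,aek,aeo,aep,afj,afk,afo,afp,afv,ajk,ajo,ajv,ako,akp,akv,aop,aov,ekv,epv] rk=20  ker:efp,eko,ekp,eop,fjo,fjv,fko,fov,jko,jkv,jov,kop,kov,kpv
∂3: piv[aeko,aekp,aeop,afjo,afjv,afov,ajov,akop,akov,ekpv,jkov] rk=11  ker:ekop,fjov
b_3=(13−11)−0=2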